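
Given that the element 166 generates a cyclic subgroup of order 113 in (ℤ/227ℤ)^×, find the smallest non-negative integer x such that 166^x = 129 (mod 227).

16

Baby-step giant-step with m = ceil(sqrt(113)) = 11.
Baby table (166^j mod 227 for j=0..10):
  0:1  1:166  2:89  3:19  4:203  5:102  6:134  7:225
  8:122  9:49  10:189
Giant step factor: 166^(-11) ≡ 175 (mod 227).
Scan 129·175^i mod 227 for i = 0, 1, …:
  i=0: 129   i=1: 102
Match at i=1, j=5: x = 1·11 + 5 = 16.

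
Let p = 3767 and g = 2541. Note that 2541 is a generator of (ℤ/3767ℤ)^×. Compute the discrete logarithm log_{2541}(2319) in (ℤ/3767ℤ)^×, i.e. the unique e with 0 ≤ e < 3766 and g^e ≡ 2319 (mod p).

25

Successive powers of 2541 modulo 3767:
  2541^0=1  2541^1=2541  2541^2=43  2541^3=20  2541^4=1849  2541^5=860
  2541^6=400  2541^7=3077  2541^8=2132  2541^9=466  2541^10=1268  2541^11=1203
  2541^12=1786  2541^13=2758  2541^14=1458  2541^15=1817  2541^16=2422  2541^17=2791
  2541^18=2437  2541^19=3236  2541^20=3082  2541^21=3536  2541^22=681  2541^23=1368
  2541^24=2914  2541^25=2319
So 2541^25 ≡ 2319 (mod 3767), giving e = 25.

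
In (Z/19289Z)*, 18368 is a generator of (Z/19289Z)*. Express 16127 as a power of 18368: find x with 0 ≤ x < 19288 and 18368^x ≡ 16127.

734

Baby-step giant-step with m = ceil(sqrt(19288)) = 139.
Baby table (18368^j mod 19289 for j=0..138):
  0:1  1:18368  2:18814  3:13117  4:13446  5:19061  6:17098  7:11855
  8:18408  9:1263  10:13406  11:17323  12:16809  13:7978  14:1371  15:10383
  16:4601  17:6059  18:13471  19:15325  20:5223  21:11867  22:7356  23:14852
  24:16498  25:5074  26:14073  27:975  28:8608  29:19100  30:468  31:12619
  32:9168  33:4854  34:4514  35:9030  36:16218  37:12197  38:12050  39:12414
  40:5083  41:5784  42:15989  43:10927  44:5091  45:17705  46:12189  47:129
  48:16214  49:15881  50:13950  51:17813  52:9166  53:6696  54:5464  55:2085
  56:8615  57:12653  58:16432  59:7993  60:6845  61:3258  62:8466  63:14859
  64:10051  65:1749  66:9447  67:17941  68:7012  69:3763  70:6297  71:6452
  72:18009  73:2251  74:10041  75:10959  76:14197  77:2505  78:7575  79:6043
  80:8918  81:3636  82:7530  83:8910  84:11004  85:11330  86:419  87:19170
  88:13154  89:17947  90:1486  91:913  92:7843  93:9972  94:16641  95:8394
  96:4015  97:5673  98:2486  99:5785  100:15068  101:10452  102:18208  103:11862
  104:11961  105:17227  106:8780  107:15000  108:15213  109:11930  110:7200  111:4216
  112:13442  113:3456  114:18998  115:17254  116:3202  117:2175  118:2881  119:8481
  120:1044  121:2926  122:5614  123:18247  124:14521  125:12725  126:7987  127:12371
  128:6108  129:6920  130:11339  131:11419  132:14895  133:15473  134:3938  135:18723
  136:483  137:18093  138:2043
Giant step factor: 18368^(-139) ≡ 2699 (mod 19289).
Scan 16127·2699^i mod 19289 for i = 0, 1, …:
  i=0: 16127   i=1: 10789   i=2: 12410   i=3: 8886
  i=4: 7087   i=5: 12414
Match at i=5, j=39: x = 5·139 + 39 = 734.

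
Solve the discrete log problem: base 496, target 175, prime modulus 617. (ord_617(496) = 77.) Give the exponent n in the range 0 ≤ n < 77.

21

Baby-step giant-step with m = ceil(sqrt(77)) = 9.
Baby table (496^j mod 617 for j=0..8):
  0:1  1:496  2:450  3:463  4:124  5:421  6:270  7:31
  8:568
Giant step factor: 496^(-9) ≡ 64 (mod 617).
Scan 175·64^i mod 617 for i = 0, 1, …:
  i=0: 175   i=1: 94   i=2: 463
Match at i=2, j=3: n = 2·9 + 3 = 21.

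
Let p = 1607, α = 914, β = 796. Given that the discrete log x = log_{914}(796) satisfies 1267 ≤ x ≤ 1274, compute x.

Compute 914^1267 mod 1607 = 1207, then multiply by 914 repeatedly:
  914^1267=1207  914^1268=796
Found 796 at exponent 1268.

1268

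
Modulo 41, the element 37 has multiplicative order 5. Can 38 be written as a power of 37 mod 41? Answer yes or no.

no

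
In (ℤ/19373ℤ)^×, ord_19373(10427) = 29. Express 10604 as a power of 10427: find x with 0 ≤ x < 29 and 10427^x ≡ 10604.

21

Successive powers of 10427 modulo 19373:
  10427^0=1  10427^1=10427  10427^2=1053  10427^3=14513  10427^4=4548  10427^5=16265
  10427^6=3913  10427^7=1313  10427^8=13313  10427^9=7106  10427^10=11910  10427^11=4640
  10427^12=6899  10427^13=3924  10427^14=19145  10427^15=5523  10427^16=11765  10427^17=3819
  10427^18=9198  10427^19=11196  10427^20=18367  10427^21=10604
So 10427^21 ≡ 10604 (mod 19373), giving x = 21.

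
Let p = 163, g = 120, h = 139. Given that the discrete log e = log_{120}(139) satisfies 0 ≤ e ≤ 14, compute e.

7

Compute 120^0 mod 163 = 1, then multiply by 120 repeatedly:
  120^0=1  120^1=120  120^2=56  120^3=37  120^4=39
  120^5=116  120^6=65  120^7=139
Found 139 at exponent 7.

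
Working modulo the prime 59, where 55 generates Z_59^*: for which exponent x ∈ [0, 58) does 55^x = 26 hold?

52

Baby-step giant-step with m = ceil(sqrt(58)) = 8.
Baby table (55^j mod 59 for j=0..7):
  0:1  1:55  2:16  3:54  4:20  5:38  6:25  7:18
Giant step factor: 55^(-8) ≡ 9 (mod 59).
Scan 26·9^i mod 59 for i = 0, 1, …:
  i=0: 26   i=1: 57   i=2: 41   i=3: 15
  i=4: 17   i=5: 35   i=6: 20
Match at i=6, j=4: x = 6·8 + 4 = 52.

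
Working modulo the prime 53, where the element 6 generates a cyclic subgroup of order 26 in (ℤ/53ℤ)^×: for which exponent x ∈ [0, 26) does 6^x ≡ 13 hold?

10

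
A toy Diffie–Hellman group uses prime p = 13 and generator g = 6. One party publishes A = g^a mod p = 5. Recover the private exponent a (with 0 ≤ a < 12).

9

Successive powers of 6 modulo 13:
  6^0=1  6^1=6  6^2=10  6^3=8  6^4=9  6^5=2
  6^6=12  6^7=7  6^8=3  6^9=5
So 6^9 ≡ 5 (mod 13), giving a = 9.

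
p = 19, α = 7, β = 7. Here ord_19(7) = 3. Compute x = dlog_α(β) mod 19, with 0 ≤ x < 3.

Successive powers of 7 modulo 19:
  7^0=1  7^1=7
So 7^1 ≡ 7 (mod 19), giving x = 1.

1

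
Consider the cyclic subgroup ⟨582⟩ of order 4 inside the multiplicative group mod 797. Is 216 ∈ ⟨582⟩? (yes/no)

no

⟨582⟩ has order 4; its elements mod 797 are {1, 215, 582, 796}.
216 is not in this set.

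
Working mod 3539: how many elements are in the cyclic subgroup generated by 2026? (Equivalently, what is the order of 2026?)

1769

The order of 2026 must divide p − 1 = 3538 = 2 · 29 · 61.
Divisors: 1, 2, 29, 58, 61, 122, 1769, 3538.
Check each in increasing order: 2026^1 ≡ 2026;  2026^2 ≡ 2975;  2026^29 ≡ 401;  2026^58 ≡ 1546;  2026^61 ≡ 547;  2026^122 ≡ 1933;  2026^1769 ≡ 1.
Smallest exponent giving 1 is 1769.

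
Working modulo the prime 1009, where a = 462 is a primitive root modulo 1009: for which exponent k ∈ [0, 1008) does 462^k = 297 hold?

547

Baby-step giant-step with m = ceil(sqrt(1008)) = 32.
Baby table (462^j mod 1009 for j=0..31):
  0:1  1:462  2:545  3:549  4:379  5:541  6:719  7:217
  8:363  9:212  10:71  11:514  12:353  13:637  14:675  15:69
  16:599  17:272  18:548  19:926  20:1005  21:170  22:847  23:831
  24:502  25:863  26:151  27:141  28:566  29:161  30:725  31:971
Giant step factor: 462^(-32) ≡ 338 (mod 1009).
Scan 297·338^i mod 1009 for i = 0, 1, …:
  i=0: 297   i=1: 495   i=2: 825   i=3: 366
  i=4: 610   i=5: 344   i=6: 237   i=7: 395
  i=8: 322   i=9: 873     …   i=16: 733
  i=17: 549
Match at i=17, j=3: k = 17·32 + 3 = 547.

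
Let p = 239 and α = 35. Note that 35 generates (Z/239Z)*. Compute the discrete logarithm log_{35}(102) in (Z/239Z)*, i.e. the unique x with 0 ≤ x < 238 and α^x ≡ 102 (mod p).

200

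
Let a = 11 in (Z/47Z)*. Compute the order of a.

46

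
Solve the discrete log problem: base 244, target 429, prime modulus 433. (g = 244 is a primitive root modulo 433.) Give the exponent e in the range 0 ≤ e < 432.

Baby-step giant-step with m = ceil(sqrt(432)) = 21.
Baby table (244^j mod 433 for j=0..20):
  0:1  1:244  2:215  3:67  4:327  5:116  6:159  7:259
  8:411  9:261  10:33  11:258  12:167  13:46  14:399  15:364
  16:51  17:320  18:140  19:386  20:223
Giant step factor: 244^(-21) ≡ 86 (mod 433).
Scan 429·86^i mod 433 for i = 0, 1, …:
  i=0: 429   i=1: 89   i=2: 293   i=3: 84
  i=4: 296   i=5: 342   i=6: 401   i=7: 279
  i=8: 179   i=9: 239   i=10: 203   i=11: 138
  i=12: 177   i=13: 67
Match at i=13, j=3: e = 13·21 + 3 = 276.

276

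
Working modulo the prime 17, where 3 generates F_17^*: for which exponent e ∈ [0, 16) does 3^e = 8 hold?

10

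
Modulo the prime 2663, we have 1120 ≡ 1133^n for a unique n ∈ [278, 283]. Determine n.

283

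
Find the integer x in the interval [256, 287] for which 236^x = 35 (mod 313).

Compute 236^256 mod 313 = 9, then multiply by 236 repeatedly:
  236^256=9  236^257=246  236^258=151  236^259=267  236^260=99
  236^261=202  236^262=96  236^263=120  236^264=150  236^265=31
  236^266=117  236^267=68  236^268=85  236^269=28  236^270=35
Found 35 at exponent 270.

270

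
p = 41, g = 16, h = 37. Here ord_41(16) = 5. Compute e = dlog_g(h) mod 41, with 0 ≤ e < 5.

Successive powers of 16 modulo 41:
  16^0=1  16^1=16  16^2=10  16^3=37
So 16^3 ≡ 37 (mod 41), giving e = 3.

3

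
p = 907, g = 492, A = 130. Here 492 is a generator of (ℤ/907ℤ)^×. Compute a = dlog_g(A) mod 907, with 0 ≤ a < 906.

776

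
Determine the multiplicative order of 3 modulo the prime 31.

30

The order of 3 must divide p − 1 = 30 = 2 · 3 · 5.
Divisors: 1, 2, 3, 5, 6, 10, 15, 30.
Check each in increasing order: 3^1 ≡ 3;  3^2 ≡ 9;  3^3 ≡ 27;  3^5 ≡ 26;  3^6 ≡ 16;  3^10 ≡ 25;  3^15 ≡ 30;  3^30 ≡ 1.
Smallest exponent giving 1 is 30.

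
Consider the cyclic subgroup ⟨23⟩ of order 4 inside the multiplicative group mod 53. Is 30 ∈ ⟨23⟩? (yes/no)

yes

⟨23⟩ has order 4; its elements mod 53 are {1, 23, 30, 52}.
30 is in this set.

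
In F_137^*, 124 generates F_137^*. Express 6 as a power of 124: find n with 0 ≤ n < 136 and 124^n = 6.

63

Baby-step giant-step with m = ceil(sqrt(136)) = 12.
Baby table (124^j mod 137 for j=0..11):
  0:1  1:124  2:32  3:132  4:65  5:114  6:25  7:86
  8:115  9:12  10:118  11:110
Giant step factor: 124^(-12) ≡ 121 (mod 137).
Scan 6·121^i mod 137 for i = 0, 1, …:
  i=0: 6   i=1: 41   i=2: 29   i=3: 84
  i=4: 26   i=5: 132
Match at i=5, j=3: n = 5·12 + 3 = 63.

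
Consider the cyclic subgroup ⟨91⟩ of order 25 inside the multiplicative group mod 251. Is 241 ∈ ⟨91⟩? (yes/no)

yes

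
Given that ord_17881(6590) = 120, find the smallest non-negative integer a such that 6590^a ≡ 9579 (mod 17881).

37

Baby-step giant-step with m = ceil(sqrt(120)) = 11.
Baby table (6590^j mod 17881 for j=0..10):
  0:1  1:6590  2:13032  3:16318  4:17167  5:15324  6:11153  7:7360
  8:9128  9:1836  10:11684
Giant step factor: 6590^(-11) ≡ 16948 (mod 17881).
Scan 9579·16948^i mod 17881 for i = 0, 1, …:
  i=0: 9579   i=1: 3293   i=2: 3163   i=3: 17167
Match at i=3, j=4: a = 3·11 + 4 = 37.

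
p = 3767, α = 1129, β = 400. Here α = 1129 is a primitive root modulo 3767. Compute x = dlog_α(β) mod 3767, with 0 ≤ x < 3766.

2934

Baby-step giant-step with m = ceil(sqrt(3766)) = 62.
Baby table (1129^j mod 3767 for j=0..61):
  0:1  1:1129  2:1395  3:349  4:2253  5:912  6:1257  7:2761
  8:1860  9:1721  10:3004  11:1216  12:1676  13:1170  14:2480  15:1039
  16:1494  17:2877  18:979  19:1560  20:2051  21:2641  22:1992  23:69
  24:2561  25:2080  26:1479  27:1010  28:2656  29:92  30:2159  31:262
  32:1972  33:91  34:1030  35:2634  36:1623  37:1605  38:118  39:1377
  40:2629  41:3512  42:2164  43:2140  44:1413  45:1836  46:994  47:3427
  48:374  49:342  50:1884  51:2448  52:2581  53:2058  54:3010  55:456
  56:2512  57:3264  58:930  59:2744  60:1502  61:608
Giant step factor: 1129^(-62) ≡ 472 (mod 3767).
Scan 400·472^i mod 3767 for i = 0, 1, …:
  i=0: 400   i=1: 450   i=2: 1448   i=3: 1629
  i=4: 420   i=5: 2356   i=6: 767   i=7: 392
  i=8: 441   i=9: 967     …   i=46: 986
  i=47: 2051
Match at i=47, j=20: x = 47·62 + 20 = 2934.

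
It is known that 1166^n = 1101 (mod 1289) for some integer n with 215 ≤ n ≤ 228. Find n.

215

Compute 1166^215 mod 1289 = 1101, then multiply by 1166 repeatedly:
  1166^215=1101
Found 1101 at exponent 215.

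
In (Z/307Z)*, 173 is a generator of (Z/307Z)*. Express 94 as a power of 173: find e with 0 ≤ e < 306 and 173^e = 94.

206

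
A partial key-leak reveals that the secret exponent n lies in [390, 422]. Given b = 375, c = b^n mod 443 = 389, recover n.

396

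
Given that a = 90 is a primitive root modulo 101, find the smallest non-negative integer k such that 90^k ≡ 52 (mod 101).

Baby-step giant-step with m = ceil(sqrt(100)) = 10.
Baby table (90^j mod 101 for j=0..9):
  0:1  1:90  2:20  3:83  4:97  5:44  6:21  7:72
  8:16  9:26
Giant step factor: 90^(-10) ≡ 6 (mod 101).
Scan 52·6^i mod 101 for i = 0, 1, …:
  i=0: 52   i=1: 9   i=2: 54   i=3: 21
Match at i=3, j=6: k = 3·10 + 6 = 36.

36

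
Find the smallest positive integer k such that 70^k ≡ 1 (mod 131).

10

The order of 70 must divide p − 1 = 130 = 2 · 5 · 13.
Divisors: 1, 2, 5, 10, 13, 26, 65, 130.
Check each in increasing order: 70^1 ≡ 70;  70^2 ≡ 53;  70^5 ≡ 130;  70^10 ≡ 1.
Smallest exponent giving 1 is 10.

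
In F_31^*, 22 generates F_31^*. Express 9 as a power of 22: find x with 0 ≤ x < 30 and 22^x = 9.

16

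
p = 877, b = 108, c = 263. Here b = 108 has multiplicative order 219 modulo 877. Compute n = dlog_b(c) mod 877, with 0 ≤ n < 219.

2

Successive powers of 108 modulo 877:
  108^0=1  108^1=108  108^2=263
So 108^2 ≡ 263 (mod 877), giving n = 2.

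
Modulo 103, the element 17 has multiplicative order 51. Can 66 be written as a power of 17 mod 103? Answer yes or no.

yes

66 ∈ ⟨17⟩ iff 66^51 ≡ 1 (mod 103), since |⟨17⟩| = 51.
66^51 mod 103 = 1.
Since 1 = 1, 66 lies in the subgroup.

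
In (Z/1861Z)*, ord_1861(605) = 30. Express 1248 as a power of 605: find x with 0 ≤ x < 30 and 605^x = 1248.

28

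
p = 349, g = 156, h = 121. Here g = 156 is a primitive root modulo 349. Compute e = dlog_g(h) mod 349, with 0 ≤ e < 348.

Baby-step giant-step with m = ceil(sqrt(348)) = 19.
Baby table (156^j mod 349 for j=0..18):
  0:1  1:156  2:255  3:343  4:111  5:215  6:36  7:32
  8:106  9:133  10:157  11:62  12:249  13:105  14:326  15:251
  16:68  17:138  18:239
Giant step factor: 156^(-19) ≡ 278 (mod 349).
Scan 121·278^i mod 349 for i = 0, 1, …:
  i=0: 121   i=1: 134   i=2: 258   i=3: 179
  i=4: 204   i=5: 174   i=6: 210   i=7: 97
  i=8: 93   i=9: 28   i=10: 106
Match at i=10, j=8: e = 10·19 + 8 = 198.

198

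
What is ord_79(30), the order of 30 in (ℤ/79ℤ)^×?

78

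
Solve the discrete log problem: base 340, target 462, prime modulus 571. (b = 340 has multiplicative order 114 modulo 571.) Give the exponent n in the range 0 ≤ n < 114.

95

Baby-step giant-step with m = ceil(sqrt(114)) = 11.
Baby table (340^j mod 571 for j=0..10):
  0:1  1:340  2:258  3:357  4:328  5:175  6:116  7:41
  8:236  9:300  10:362
Giant step factor: 340^(-11) ≡ 542 (mod 571).
Scan 462·542^i mod 571 for i = 0, 1, …:
  i=0: 462   i=1: 306   i=2: 262   i=3: 396
  i=4: 507   i=5: 143   i=6: 421   i=7: 353
  i=8: 41
Match at i=8, j=7: n = 8·11 + 7 = 95.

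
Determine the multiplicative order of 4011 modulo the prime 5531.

5530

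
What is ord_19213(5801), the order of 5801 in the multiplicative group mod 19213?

3202

The order of 5801 must divide p − 1 = 19212 = 2^2 · 3 · 1601.
Divisors: 1, 2, 3, 4, 6, 12, 1601, 3202, 4803, 6404, 9606, 19212.
Check each in increasing order: 5801^1 ≡ 5801;  5801^2 ≡ 9638;  5801^3 ≡ 208;  5801^4 ≡ 15402;  5801^6 ≡ 4838;  5801^12 ≡ 4810;  5801^1601 ≡ 19212;  5801^3202 ≡ 1.
Smallest exponent giving 1 is 3202.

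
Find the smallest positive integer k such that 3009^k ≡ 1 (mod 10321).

10320

The order of 3009 must divide p − 1 = 10320 = 2^4 · 3 · 5 · 43.
Divisors: 1, 2, 3, 4, 5, 6, 8, 10, 12, 15, 16, 20, 24, 30, 40, 43, 48, 60, 80, 86, 120, 129, 172, 215, 240, 258, 344, 430, 516, 645, 688, 860, 1032, 1290, 1720, 2064, 2580, 3440, 5160, 10320.
Check each in increasing order: 3009^1 ≡ 3009;  3009^2 ≡ 2564;  3009^3 ≡ 5289;  3009^4 ≡ 9940;  3009^5 ≡ 9523;  3009^6 ≡ 3611;  3009^8 ≡ 667;  3009^10 ≡ 7223;  3009^12 ≡ 3898;  3009^15 ≡ 5485;  3009^16 ≡ 1086;  3009^20 ≡ 9395;  3009^24 ≡ 1892;  3009^30 ≡ 9831;  3009^40 ≡ 833;  3009^43 ≡ 8991;  3009^48 ≡ 8598;  3009^60 ≡ 2717;  3009^80 ≡ 2382;  3009^86 ≡ 4009;  3009^120 ≡ 2574;  3009^129 ≡ 3987;  3009^172 ≡ 2284;  3009^215 ≡ 6975;  3009^240 ≡ 9715;  3009^258 ≡ 1829;  3009^344 ≡ 4551;  3009^430 ≡ 7752;  3009^516 ≡ 1237;  3009^645 ≡ 8802;  3009^688 ≡ 7675;  3009^860 ≡ 4642;  3009^1032 ≡ 2661;  3009^1290 ≡ 5778;  3009^1720 ≡ 8237;  3009^2064 ≡ 715;  3009^2580 ≡ 7170;  3009^3440 ≡ 8236;  3009^5160 ≡ 10320;  3009^10320 ≡ 1.
Smallest exponent giving 1 is 10320.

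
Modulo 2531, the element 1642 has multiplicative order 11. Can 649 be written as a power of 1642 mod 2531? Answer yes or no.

⟨1642⟩ has order 11; its elements mod 2531 are {1, 39, 107, 649, 763, 1055, 1106, 1325, 1521, 1642, 1916}.
649 is in this set.

yes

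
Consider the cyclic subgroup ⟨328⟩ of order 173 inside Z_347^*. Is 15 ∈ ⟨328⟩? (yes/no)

no

15 ∈ ⟨328⟩ iff 15^173 ≡ 1 (mod 347), since |⟨328⟩| = 173.
15^173 mod 347 = 346.
Since 346 ≠ 1, 15 does not lie in the subgroup.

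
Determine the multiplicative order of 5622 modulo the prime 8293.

2764

The order of 5622 must divide p − 1 = 8292 = 2^2 · 3 · 691.
Divisors: 1, 2, 3, 4, 6, 12, 691, 1382, 2073, 2764, 4146, 8292.
Check each in increasing order: 5622^1 ≡ 5622;  5622^2 ≡ 2261;  5622^3 ≡ 6466;  5622^4 ≡ 3633;  5622^6 ≡ 4143;  5622^12 ≡ 6232;  5622^691 ≡ 7762;  5622^1382 ≡ 8292;  5622^2073 ≡ 531;  5622^2764 ≡ 1.
Smallest exponent giving 1 is 2764.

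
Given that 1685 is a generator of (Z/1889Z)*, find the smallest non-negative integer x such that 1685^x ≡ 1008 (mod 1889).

1175

Baby-step giant-step with m = ceil(sqrt(1888)) = 44.
Baby table (1685^j mod 1889 for j=0..43):
  0:1  1:1685  2:58  3:1391  4:1475  5:1340  6:545  7:271
  8:1386  9:606  10:1050  11:1146  12:452  13:353  14:1659  15:1584
  16:1772  17:1200  18:770  19:1596  20:1213  21:7  22:461  23:406
  24:292  25:880  26:1824  27:37  28:8  29:257  30:464  31:1683
  32:466  33:1275  34:582  35:279  36:1643  37:1070  38:844  39:1612
  40:1727  41:935  42:49  43:1338
Giant step factor: 1685^(-44) ≡ 1778 (mod 1889).
Scan 1008·1778^i mod 1889 for i = 0, 1, …:
  i=0: 1008   i=1: 1452   i=2: 1282   i=3: 1262
  i=4: 1593   i=5: 743   i=6: 643   i=7: 409
  i=8: 1826   i=9: 1326     …   i=25: 138
  i=26: 1683
Match at i=26, j=31: x = 26·44 + 31 = 1175.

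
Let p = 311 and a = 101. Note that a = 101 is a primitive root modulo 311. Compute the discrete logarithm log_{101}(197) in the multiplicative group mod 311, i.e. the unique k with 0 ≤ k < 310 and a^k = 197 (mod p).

Baby-step giant-step with m = ceil(sqrt(310)) = 18.
Baby table (101^j mod 311 for j=0..17):
  0:1  1:101  2:249  3:269  4:112  5:116  6:209  7:272
  8:104  9:241  10:83  11:297  12:141  13:246  14:277  15:298
  16:242  17:184
Giant step factor: 101^(-18) ≡ 45 (mod 311).
Scan 197·45^i mod 311 for i = 0, 1, …:
  i=0: 197   i=1: 157   i=2: 223   i=3: 83
Match at i=3, j=10: k = 3·18 + 10 = 64.

64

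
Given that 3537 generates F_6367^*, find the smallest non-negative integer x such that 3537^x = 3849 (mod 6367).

Baby-step giant-step with m = ceil(sqrt(6366)) = 80.
Baby table (3537^j mod 6367 for j=0..79):
  0:1  1:3537  2:5581  3:2297  4:197  5:2786  6:4333  7:452
  8:607  9:1280  10:423  11:6273  12:4973  13:3847  14:560  15:583
  16:5530  17:186  18:2081  19:245  20:653  21:4807  22:2469  23:3696
  24:1301  25:4663  26:2501  27:2274  28:1617  29:1763  30:2438  31:2288
  32:199  33:3493  34:2761  35:5046  36:1001  37:485  38:2722  39:810
  40:6187  41:40  42:1406  43:395  44:2742  45:1513  46:3201  47:1411
  48:5346  49:5179  50:264  51:4186  52:2607  53:1543  54:1072  55:3299
  56:4219  57:4722  58:1073  59:469  60:3433  61:652  62:1270  63:3255
  64:1399  65:1104  66:1877  67:4535  68:1822  69:1010  70:483  71:2015
  72:2382  73:1593  74:6013  75:2201  76:4463  77:1838  78:299  79:641
Giant step factor: 3537^(-80) ≡ 2220 (mod 6367).
Scan 3849·2220^i mod 6367 for i = 0, 1, …:
  i=0: 3849   i=1: 266   i=2: 4756   i=3: 1834
  i=4: 2967   i=5: 3262   i=6: 2361   i=7: 1379
  i=8: 5220   i=9: 460     …   i=53: 330
  i=54: 395
Match at i=54, j=43: x = 54·80 + 43 = 4363.

4363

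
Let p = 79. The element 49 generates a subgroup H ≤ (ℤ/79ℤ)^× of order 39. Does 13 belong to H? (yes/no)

yes

13 ∈ ⟨49⟩ iff 13^39 ≡ 1 (mod 79), since |⟨49⟩| = 39.
13^39 mod 79 = 1.
Since 1 = 1, 13 lies in the subgroup.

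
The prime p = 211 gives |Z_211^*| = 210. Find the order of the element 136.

105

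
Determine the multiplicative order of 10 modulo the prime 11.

The order of 10 must divide p − 1 = 10 = 2 · 5.
Divisors: 1, 2, 5, 10.
Check each in increasing order: 10^1 ≡ 10;  10^2 ≡ 1.
Smallest exponent giving 1 is 2.

2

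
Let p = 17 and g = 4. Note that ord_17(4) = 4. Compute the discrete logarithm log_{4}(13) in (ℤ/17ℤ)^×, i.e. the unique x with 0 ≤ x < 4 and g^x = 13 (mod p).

3

Successive powers of 4 modulo 17:
  4^0=1  4^1=4  4^2=16  4^3=13
So 4^3 ≡ 13 (mod 17), giving x = 3.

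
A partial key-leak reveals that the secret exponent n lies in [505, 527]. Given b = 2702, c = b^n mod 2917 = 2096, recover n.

524

Compute 2702^505 mod 2917 = 680, then multiply by 2702 repeatedly:
  2702^505=680  2702^506=2567  2702^507=2325  2702^508=1849  2702^509=2094
  2702^510=1925  2702^511=339  2702^512=40  2702^513=151  2702^514=2539
  2702^515=2511  2702^516=2697  2702^517=628  2702^518=2079  2702^519=2233
  2702^520=1210  2702^521=2380  2702^522=1692  2702^523=845  2702^524=2096
Found 2096 at exponent 524.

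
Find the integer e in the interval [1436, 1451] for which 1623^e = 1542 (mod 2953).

Compute 1623^1436 mod 2953 = 1657, then multiply by 1623 repeatedly:
  1623^1436=1657  1623^1437=2081  1623^1438=2184  1623^1439=1032  1623^1440=585
  1623^1441=1542
Found 1542 at exponent 1441.

1441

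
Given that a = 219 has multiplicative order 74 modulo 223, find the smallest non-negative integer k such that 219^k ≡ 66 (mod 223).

Baby-step giant-step with m = ceil(sqrt(74)) = 9.
Baby table (219^j mod 223 for j=0..8):
  0:1  1:219  2:16  3:159  4:33  5:91  6:82  7:118
  8:197
Giant step factor: 219^(-9) ≡ 208 (mod 223).
Scan 66·208^i mod 223 for i = 0, 1, …:
  i=0: 66   i=1: 125   i=2: 132   i=3: 27
  i=4: 41   i=5: 54   i=6: 82
Match at i=6, j=6: k = 6·9 + 6 = 60.

60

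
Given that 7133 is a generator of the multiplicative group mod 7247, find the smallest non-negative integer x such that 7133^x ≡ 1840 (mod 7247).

4438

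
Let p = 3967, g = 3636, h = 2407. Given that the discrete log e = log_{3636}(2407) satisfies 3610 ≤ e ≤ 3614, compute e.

3614

Compute 3636^3610 mod 3967 = 3654, then multiply by 3636 repeatedly:
  3636^3610=3654  3636^3611=461  3636^3612=2122  3636^3613=3744  3636^3614=2407
Found 2407 at exponent 3614.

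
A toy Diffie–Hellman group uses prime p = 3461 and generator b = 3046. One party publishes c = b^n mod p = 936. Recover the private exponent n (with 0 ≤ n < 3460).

837

Baby-step giant-step with m = ceil(sqrt(3460)) = 59.
Baby table (3046^j mod 3461 for j=0..58):
  0:1  1:3046  2:2636  3:3197  4:2269  5:3218  6:476  7:3198
  8:1854  9:2393  10:212  11:2006  12:1611  13:2869  14:3410  15:399
  16:543  17:3081  18:1955  19:2010  20:3412  21:3030  22:2354  23:2553
  24:3032  25:1524  26:903  27:2504  28:2601  29:417  30:3456  31:2075
  32:664  33:1320  34:2499  35:1215  36:1081  37:1315  38:1113  39:1879
  40:2401  41:353  42:2328  43:2960  44:255  45:1466  46:746  47:1900
  48:608  49:333  50:245  51:2155  52:2074  53:1079  54:2145  55:2763
  56:2407  57:1324  58:839
Giant step factor: 3046^(-59) ≡ 2060 (mod 3461).
Scan 936·2060^i mod 3461 for i = 0, 1, …:
  i=0: 936   i=1: 383   i=2: 3333   i=3: 2817
  i=4: 2384   i=5: 3342   i=6: 591   i=7: 2649
  i=8: 2404   i=9: 3010     …   i=13: 1839
  i=14: 2006
Match at i=14, j=11: n = 14·59 + 11 = 837.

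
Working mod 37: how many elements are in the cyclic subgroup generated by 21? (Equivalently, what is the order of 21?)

The order of 21 must divide p − 1 = 36 = 2^2 · 3^2.
Divisors: 1, 2, 3, 4, 6, 9, 12, 18, 36.
Check each in increasing order: 21^1 ≡ 21;  21^2 ≡ 34;  21^3 ≡ 11;  21^4 ≡ 9;  21^6 ≡ 10;  21^9 ≡ 36;  21^12 ≡ 26;  21^18 ≡ 1.
Smallest exponent giving 1 is 18.

18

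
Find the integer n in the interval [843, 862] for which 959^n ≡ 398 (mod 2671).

862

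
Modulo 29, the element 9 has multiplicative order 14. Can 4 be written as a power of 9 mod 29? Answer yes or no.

⟨9⟩ has order 14; its elements mod 29 are {1, 4, 5, 6, 7, 9, 13, 16, 20, 22, 23, 24, 25, 28}.
4 is in this set.

yes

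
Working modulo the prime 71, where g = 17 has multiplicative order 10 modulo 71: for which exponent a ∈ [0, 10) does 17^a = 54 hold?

Successive powers of 17 modulo 71:
  17^0=1  17^1=17  17^2=5  17^3=14  17^4=25  17^5=70
  17^6=54
So 17^6 ≡ 54 (mod 71), giving a = 6.

6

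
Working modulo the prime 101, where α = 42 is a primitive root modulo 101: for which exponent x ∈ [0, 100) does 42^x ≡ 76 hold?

62

Baby-step giant-step with m = ceil(sqrt(100)) = 10.
Baby table (42^j mod 101 for j=0..9):
  0:1  1:42  2:47  3:55  4:88  5:60  6:96  7:93
  8:68  9:28
Giant step factor: 42^(-10) ≡ 14 (mod 101).
Scan 76·14^i mod 101 for i = 0, 1, …:
  i=0: 76   i=1: 54   i=2: 49   i=3: 80
  i=4: 9   i=5: 25   i=6: 47
Match at i=6, j=2: x = 6·10 + 2 = 62.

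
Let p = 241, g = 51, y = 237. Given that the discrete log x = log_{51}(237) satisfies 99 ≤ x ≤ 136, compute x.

Compute 51^99 mod 241 = 33, then multiply by 51 repeatedly:
  51^99=33  51^100=237
Found 237 at exponent 100.

100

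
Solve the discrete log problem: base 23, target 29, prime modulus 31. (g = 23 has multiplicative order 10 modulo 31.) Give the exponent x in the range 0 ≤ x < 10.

Successive powers of 23 modulo 31:
  23^0=1  23^1=23  23^2=2  23^3=15  23^4=4  23^5=30
  23^6=8  23^7=29
So 23^7 ≡ 29 (mod 31), giving x = 7.

7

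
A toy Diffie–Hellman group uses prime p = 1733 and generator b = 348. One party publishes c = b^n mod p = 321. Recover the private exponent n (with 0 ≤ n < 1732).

1140

Baby-step giant-step with m = ceil(sqrt(1732)) = 42.
Baby table (348^j mod 1733 for j=0..41):
  0:1  1:348  2:1527  3:1098  4:844  5:835  6:1169  7:1290
  8:73  9:1142  10:559  11:436  12:957  13:300  14:420  15:588
  16:130  17:182  18:948  19:634  20:541  21:1104  22:1199  23:1332
  24:825  25:1155  26:1617  27:1224  28:1367  29:874  30:877  31:188
  32:1303  33:1131  34:197  35:969  36:1010  37:1414  38:1633  39:1593
  40:1537  41:1112
Giant step factor: 348^(-42) ≡ 657 (mod 1733).
Scan 321·657^i mod 1733 for i = 0, 1, …:
  i=0: 321   i=1: 1204   i=2: 780   i=3: 1225
  i=4: 713   i=5: 531   i=6: 534   i=7: 772
  i=8: 1168   i=9: 1390     …   i=26: 1289
  i=27: 1169
Match at i=27, j=6: n = 27·42 + 6 = 1140.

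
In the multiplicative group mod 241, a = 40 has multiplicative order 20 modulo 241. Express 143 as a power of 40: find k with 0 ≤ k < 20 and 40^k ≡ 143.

14

Successive powers of 40 modulo 241:
  40^0=1  40^1=40  40^2=154  40^3=135  40^4=98  40^5=64
  40^6=150  40^7=216  40^8=205  40^9=6  40^10=240  40^11=201
  40^12=87  40^13=106  40^14=143
So 40^14 ≡ 143 (mod 241), giving k = 14.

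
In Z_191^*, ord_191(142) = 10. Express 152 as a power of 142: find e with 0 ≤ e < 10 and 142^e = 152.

9

Successive powers of 142 modulo 191:
  142^0=1  142^1=142  142^2=109  142^3=7  142^4=39  142^5=190
  142^6=49  142^7=82  142^8=184  142^9=152
So 142^9 ≡ 152 (mod 191), giving e = 9.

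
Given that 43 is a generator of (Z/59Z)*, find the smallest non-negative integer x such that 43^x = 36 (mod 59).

40

Baby-step giant-step with m = ceil(sqrt(58)) = 8.
Baby table (43^j mod 59 for j=0..7):
  0:1  1:43  2:20  3:34  4:46  5:31  6:35  7:30
Giant step factor: 43^(-8) ≡ 22 (mod 59).
Scan 36·22^i mod 59 for i = 0, 1, …:
  i=0: 36   i=1: 25   i=2: 19   i=3: 5
  i=4: 51   i=5: 1
Match at i=5, j=0: x = 5·8 + 0 = 40.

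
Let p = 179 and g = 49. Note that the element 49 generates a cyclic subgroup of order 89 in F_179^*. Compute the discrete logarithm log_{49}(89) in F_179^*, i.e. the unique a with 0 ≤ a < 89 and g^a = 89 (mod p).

70

Baby-step giant-step with m = ceil(sqrt(89)) = 10.
Baby table (49^j mod 179 for j=0..9):
  0:1  1:49  2:74  3:46  4:106  5:3  6:147  7:43
  8:138  9:139
Giant step factor: 49^(-10) ≡ 20 (mod 179).
Scan 89·20^i mod 179 for i = 0, 1, …:
  i=0: 89   i=1: 169   i=2: 158   i=3: 117
  i=4: 13   i=5: 81   i=6: 9   i=7: 1
Match at i=7, j=0: a = 7·10 + 0 = 70.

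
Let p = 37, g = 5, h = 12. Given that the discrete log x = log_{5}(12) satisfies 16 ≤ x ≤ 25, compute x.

20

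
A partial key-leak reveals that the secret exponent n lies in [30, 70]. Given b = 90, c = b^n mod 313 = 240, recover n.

Compute 90^30 mod 313 = 39, then multiply by 90 repeatedly:
  90^30=39  90^31=67  90^32=83  90^33=271  90^34=289
  90^35=31  90^36=286  90^37=74  90^38=87  90^39=5
  90^40=137  90^41=123  90^42=115  90^43=21  90^44=12
  90^45=141  90^46=170  90^47=276  90^48=113  90^49=154
  90^50=88  90^51=95  90^52=99  90^53=146  90^54=307
  90^55=86  90^56=228  90^57=175  90^58=100  90^59=236
  90^60=269  90^61=109  90^62=107  90^63=240
Found 240 at exponent 63.

63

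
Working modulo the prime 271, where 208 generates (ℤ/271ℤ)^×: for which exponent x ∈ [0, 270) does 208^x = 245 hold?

124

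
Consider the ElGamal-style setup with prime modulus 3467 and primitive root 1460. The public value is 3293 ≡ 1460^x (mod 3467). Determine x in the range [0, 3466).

2108

Baby-step giant-step with m = ceil(sqrt(3466)) = 59.
Baby table (1460^j mod 3467 for j=0..58):
  0:1  1:1460  2:2862  3:785  4:1990  5:54  6:2566  7:2000
  8:786  9:3450  10:2916  11:3351  12:523  13:840  14:2549  15:1449
  16:670  17:506  18:289  19:2433  20:1972  21:1510  22:3055  23:1738
  24:3103  25:2478  26:1799  27:2021  28:243  29:1146  30:2066  31:70
  32:1657  33:2721  34:2945  35:620  36:313  37:2803  38:1320  39:3015
  40:2277  41:3034  42:2281  43:1940  44:3328  45:1613  46:887  47:1829
  48:750  49:2895  50:427  51:2827  52:1690  53:2363  54:315  55:2256
  56:110  57:1118  58:2790
Giant step factor: 1460^(-59) ≡ 32 (mod 3467).
Scan 3293·32^i mod 3467 for i = 0, 1, …:
  i=0: 3293   i=1: 1366   i=2: 2108   i=3: 1583
  i=4: 2118   i=5: 1903   i=6: 1957   i=7: 218
  i=8: 42   i=9: 1344     …   i=34: 494
  i=35: 1940
Match at i=35, j=43: x = 35·59 + 43 = 2108.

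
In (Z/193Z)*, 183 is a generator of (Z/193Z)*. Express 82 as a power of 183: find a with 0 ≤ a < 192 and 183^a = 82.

Successive powers of 183 modulo 193:
  183^0=1  183^1=183  183^2=100  183^3=158  183^4=157  183^5=167
  183^6=67  183^7=102  183^8=138  183^9=164  183^10=97  183^11=188
  183^12=50  183^13=79  183^14=175  183^15=180  183^16=130  183^17=51
  183^18=69  183^19=82
So 183^19 ≡ 82 (mod 193), giving a = 19.

19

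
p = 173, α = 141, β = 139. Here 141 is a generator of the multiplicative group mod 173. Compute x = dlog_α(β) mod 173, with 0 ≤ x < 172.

32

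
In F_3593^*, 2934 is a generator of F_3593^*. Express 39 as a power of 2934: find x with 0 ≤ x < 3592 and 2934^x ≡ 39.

1084

Baby-step giant-step with m = ceil(sqrt(3592)) = 60.
Baby table (2934^j mod 3593 for j=0..59):
  0:1  1:2934  2:3121  3:2050  4:18  5:2510  6:2283  7:970
  8:324  9:2064  10:1571  11:3088  12:2239  13:1222  14:3127  15:1689
  16:779  17:438  18:2391  19:1658  20:3243  21:698  22:3515  23:1100
  24:886  25:1785  26:2189  27:1835  28:1576  29:3386  30:3472  31:693
  32:3217  33:3460  34:1415  35:1695  36:418  37:1199  38:319  39:1766
  40:338  41:24  42:2149  43:3044  44:2491  45:432  46:2752  47:897
  48:1722  49:590  50:2827  51:1774  52:2252  53:3434  54:584  55:3188
  56:1013  57:731  58:3326  59:3489
Giant step factor: 2934^(-60) ≡ 187 (mod 3593).
Scan 39·187^i mod 3593 for i = 0, 1, …:
  i=0: 39   i=1: 107   i=2: 2044   i=3: 1370
  i=4: 1087   i=5: 2061   i=6: 956   i=7: 2715
  i=8: 1092   i=9: 2996     …   i=17: 1249
  i=18: 18
Match at i=18, j=4: x = 18·60 + 4 = 1084.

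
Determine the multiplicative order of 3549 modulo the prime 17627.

The order of 3549 must divide p − 1 = 17626 = 2 · 7 · 1259.
Divisors: 1, 2, 7, 14, 1259, 2518, 8813, 17626.
Check each in increasing order: 3549^1 ≡ 3549;  3549^2 ≡ 9723;  3549^7 ≡ 2300;  3549^14 ≡ 1900;  3549^1259 ≡ 5405;  3549^2518 ≡ 6086;  3549^8813 ≡ 17626;  3549^17626 ≡ 1.
Smallest exponent giving 1 is 17626.

17626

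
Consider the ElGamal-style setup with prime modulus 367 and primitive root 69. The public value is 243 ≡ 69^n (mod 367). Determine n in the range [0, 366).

75

Baby-step giant-step with m = ceil(sqrt(366)) = 20.
Baby table (69^j mod 367 for j=0..19):
  0:1  1:69  2:357  3:44  4:100  5:294  6:101  7:363
  8:91  9:40  10:191  11:334  12:292  13:330  14:16  15:3
  16:207  17:337  18:132  19:300
Giant step factor: 69^(-20) ≡ 62 (mod 367).
Scan 243·62^i mod 367 for i = 0, 1, …:
  i=0: 243   i=1: 19   i=2: 77   i=3: 3
Match at i=3, j=15: n = 3·20 + 15 = 75.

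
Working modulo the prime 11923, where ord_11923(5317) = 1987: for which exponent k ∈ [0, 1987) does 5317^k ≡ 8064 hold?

Baby-step giant-step with m = ceil(sqrt(1987)) = 45.
Baby table (5317^j mod 11923 for j=0..44):
  0:1  1:5317  2:1056  3:10942  4:6297  5:1365  6:8521  7:10680
  8:8234  9:10845  10:3237  11:6240  12:8294  13:7944  14:6982  15:6995
  16:4578  17:6383  18:5553  19:3953  20:9775  21:1318  22:9005  23:8740
  24:6649  25:1038  26:10620  27:11135  28:7100  29:2482  30:9956  31:9855
  32:9373  33:10024  34:1798  35:9643  36:2931  37:766  38:7079  39:10055
  40:11626  41:6610  42:8289  43:5205  44:1702
Giant step factor: 5317^(-45) ≡ 9331 (mod 11923).
Scan 8064·9331^i mod 11923 for i = 0, 1, …:
  i=0: 8064   i=1: 11054   i=2: 10924   i=3: 2117
  i=4: 9239   i=5: 5819   i=6: 11670   i=7: 11
  i=8: 7257   i=9: 4350     …   i=29: 11481
  i=30: 1056
Match at i=30, j=2: k = 30·45 + 2 = 1352.

1352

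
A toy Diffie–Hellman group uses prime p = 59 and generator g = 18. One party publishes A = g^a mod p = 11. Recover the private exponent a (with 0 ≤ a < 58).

37

Baby-step giant-step with m = ceil(sqrt(58)) = 8.
Baby table (18^j mod 59 for j=0..7):
  0:1  1:18  2:29  3:50  4:15  5:34  6:22  7:42
Giant step factor: 18^(-8) ≡ 16 (mod 59).
Scan 11·16^i mod 59 for i = 0, 1, …:
  i=0: 11   i=1: 58   i=2: 43   i=3: 39
  i=4: 34
Match at i=4, j=5: a = 4·8 + 5 = 37.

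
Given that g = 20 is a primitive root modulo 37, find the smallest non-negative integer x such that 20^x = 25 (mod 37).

Successive powers of 20 modulo 37:
  20^0=1  20^1=20  20^2=30  20^3=8  20^4=12  20^5=18
  20^6=27  20^7=22  20^8=33  20^9=31  20^10=28  20^11=5
  20^12=26  20^13=2  20^14=3  20^15=23  20^16=16  20^17=24
  20^18=36  20^19=17  20^20=7  20^21=29  20^22=25
So 20^22 ≡ 25 (mod 37), giving x = 22.

22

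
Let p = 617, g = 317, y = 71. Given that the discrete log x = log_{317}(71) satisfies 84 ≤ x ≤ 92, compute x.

92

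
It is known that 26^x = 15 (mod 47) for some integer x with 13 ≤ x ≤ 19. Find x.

15

Compute 26^13 mod 47 = 40, then multiply by 26 repeatedly:
  26^13=40  26^14=6  26^15=15
Found 15 at exponent 15.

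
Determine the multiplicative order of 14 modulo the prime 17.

16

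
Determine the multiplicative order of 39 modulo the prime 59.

58

The order of 39 must divide p − 1 = 58 = 2 · 29.
Divisors: 1, 2, 29, 58.
Check each in increasing order: 39^1 ≡ 39;  39^2 ≡ 46;  39^29 ≡ 58;  39^58 ≡ 1.
Smallest exponent giving 1 is 58.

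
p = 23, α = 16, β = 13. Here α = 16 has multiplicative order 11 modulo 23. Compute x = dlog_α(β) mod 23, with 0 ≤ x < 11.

10

Successive powers of 16 modulo 23:
  16^0=1  16^1=16  16^2=3  16^3=2  16^4=9  16^5=6
  16^6=4  16^7=18  16^8=12  16^9=8  16^10=13
So 16^10 ≡ 13 (mod 23), giving x = 10.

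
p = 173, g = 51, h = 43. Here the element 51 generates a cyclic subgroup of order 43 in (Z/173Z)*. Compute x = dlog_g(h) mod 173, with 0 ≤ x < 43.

6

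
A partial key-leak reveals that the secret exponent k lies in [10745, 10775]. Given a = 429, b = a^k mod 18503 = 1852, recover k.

10766

Compute 429^10745 mod 18503 = 9930, then multiply by 429 repeatedly:
  429^10745=9930  429^10746=4280  429^10747=4323  429^10748=4267  429^10749=17249
  429^10750=17124  429^10751=505  429^10752=13112  429^10753=136  429^10754=2835
  429^10755=13520  429^10756=8641  429^10757=6389  429^10758=2437  429^10759=9305
  429^10760=13700  429^10761=11849  429^10762=13399  429^10763=12241  429^10764=15040
  429^10765=13116  429^10766=1852
Found 1852 at exponent 10766.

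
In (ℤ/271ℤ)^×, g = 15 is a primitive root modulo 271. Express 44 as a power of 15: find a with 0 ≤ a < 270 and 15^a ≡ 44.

Baby-step giant-step with m = ceil(sqrt(270)) = 17.
Baby table (15^j mod 271 for j=0..16):
  0:1  1:15  2:225  3:123  4:219  5:33  6:224  7:108
  8:265  9:181  10:5  11:75  12:41  13:73  14:11  15:165
  16:36
Giant step factor: 15^(-17) ≡ 135 (mod 271).
Scan 44·135^i mod 271 for i = 0, 1, …:
  i=0: 44   i=1: 249   i=2: 11
Match at i=2, j=14: a = 2·17 + 14 = 48.

48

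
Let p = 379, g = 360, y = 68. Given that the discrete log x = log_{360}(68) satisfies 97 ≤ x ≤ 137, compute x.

117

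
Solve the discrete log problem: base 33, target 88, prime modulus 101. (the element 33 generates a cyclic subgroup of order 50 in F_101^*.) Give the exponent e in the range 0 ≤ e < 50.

Baby-step giant-step with m = ceil(sqrt(50)) = 8.
Baby table (33^j mod 101 for j=0..7):
  0:1  1:33  2:79  3:82  4:80  5:14  6:58  7:96
Giant step factor: 33^(-8) ≡ 71 (mod 101).
Scan 88·71^i mod 101 for i = 0, 1, …:
  i=0: 88   i=1: 87   i=2: 16   i=3: 25
  i=4: 58
Match at i=4, j=6: e = 4·8 + 6 = 38.

38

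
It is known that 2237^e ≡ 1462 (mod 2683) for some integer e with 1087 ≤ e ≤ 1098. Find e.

Compute 2237^1087 mod 2683 = 2443, then multiply by 2237 repeatedly:
  2237^1087=2443  2237^1088=2403  2237^1089=1462
Found 1462 at exponent 1089.

1089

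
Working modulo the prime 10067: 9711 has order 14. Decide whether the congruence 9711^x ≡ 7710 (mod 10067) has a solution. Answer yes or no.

no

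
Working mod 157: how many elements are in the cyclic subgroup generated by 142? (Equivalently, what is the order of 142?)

156

The order of 142 must divide p − 1 = 156 = 2^2 · 3 · 13.
Divisors: 1, 2, 3, 4, 6, 12, 13, 26, 39, 52, 78, 156.
Check each in increasing order: 142^1 ≡ 142;  142^2 ≡ 68;  142^3 ≡ 79;  142^4 ≡ 71;  142^6 ≡ 118;  142^12 ≡ 108;  142^13 ≡ 107;  142^26 ≡ 145;  142^39 ≡ 129;  142^52 ≡ 144;  142^78 ≡ 156;  142^156 ≡ 1.
Smallest exponent giving 1 is 156.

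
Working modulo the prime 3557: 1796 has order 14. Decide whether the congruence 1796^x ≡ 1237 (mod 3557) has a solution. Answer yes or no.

no

⟨1796⟩ has order 14; its elements mod 3557 are {1, 583, 1025, 1310, 1583, 1626, 1761, 1796, 1931, 1974, 2247, 2532, 2974, 3556}.
1237 is not in this set.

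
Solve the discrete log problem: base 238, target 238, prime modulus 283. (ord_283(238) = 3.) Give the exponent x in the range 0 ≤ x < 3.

1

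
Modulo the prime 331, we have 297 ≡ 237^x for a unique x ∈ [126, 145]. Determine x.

130

Compute 237^126 mod 331 = 144, then multiply by 237 repeatedly:
  237^126=144  237^127=35  237^128=20  237^129=106  237^130=297
Found 297 at exponent 130.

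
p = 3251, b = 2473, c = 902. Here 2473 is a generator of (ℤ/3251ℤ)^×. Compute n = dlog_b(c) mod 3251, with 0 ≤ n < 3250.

Baby-step giant-step with m = ceil(sqrt(3250)) = 58.
Baby table (2473^j mod 3251 for j=0..57):
  0:1  1:2473  2:598  3:2900  4:3245  5:1417  6:2914  7:2106
  8:36  9:1251  10:2022  11:368  12:3035  13:2247  14:872  15:1043
  16:1296  17:2773  18:1270  19:244  20:1977  21:2868  22:2133  23:1787
  24:1142  25:2298  26:206  27:2282  28:2901  29:2467  30:2015  31:2563
  32:2100  33:1453  34:914  35:877  36:404  37:1035  38:1018  39:1240
  40:827  41:292  42:394  43:2313  44:1540  45:1499  46:887  47:2377
  48:513  49:759  50:1180  51:1993  52:173  53:1948  54:2673  55:1046
  56:2213  57:1316
Giant step factor: 2473^(-58) ≡ 2442 (mod 3251).
Scan 902·2442^i mod 3251 for i = 0, 1, …:
  i=0: 902   i=1: 1757   i=2: 2525   i=3: 2154
  i=4: 3201   i=5: 1438   i=6: 516   i=7: 1935
  i=8: 1567   i=9: 187     …   i=35: 217
  i=36: 1
Match at i=36, j=0: n = 36·58 + 0 = 2088.

2088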